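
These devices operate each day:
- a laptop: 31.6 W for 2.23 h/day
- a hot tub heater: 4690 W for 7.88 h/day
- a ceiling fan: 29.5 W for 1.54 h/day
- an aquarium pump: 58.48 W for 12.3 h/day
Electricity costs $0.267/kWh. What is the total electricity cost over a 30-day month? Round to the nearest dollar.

laptop: 31.6 W × 2.23 h × 30 d = 2,114 Wh = 2.114 kWh
hot tub heater: 4690 W × 7.88 h × 30 d = 1,108,716 Wh = 1,109 kWh
ceiling fan: 29.5 W × 1.54 h × 30 d = 1,363 Wh = 1.363 kWh
aquarium pump: 58.48 W × 12.3 h × 30 d = 21,579 Wh = 21.58 kWh
Total energy = 2.114 + 1,109 + 1.363 + 21.58 = 1,134 kWh
Cost = 1,134 kWh × $0.267 = $302.72 ≈ $303

$303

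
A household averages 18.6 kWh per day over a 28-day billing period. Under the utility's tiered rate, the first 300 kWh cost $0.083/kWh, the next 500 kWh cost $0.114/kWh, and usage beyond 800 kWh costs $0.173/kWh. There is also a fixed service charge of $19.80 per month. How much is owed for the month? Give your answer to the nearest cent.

$69.87

Usage = 18.6 kWh/day × 28 days = 520.8 kWh
First 300 kWh × $0.083 = $24.90
Next 220.8 kWh × $0.114 = $25.17
Remaining tier: 0 kWh (not reached)
Energy charge = $50.07; + service $19.80 = $69.87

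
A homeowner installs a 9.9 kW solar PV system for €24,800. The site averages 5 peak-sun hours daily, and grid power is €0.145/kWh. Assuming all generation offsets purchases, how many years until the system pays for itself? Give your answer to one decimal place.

Daily generation = 9.9 kW × 5 h = 49.5 kWh
Annual generation = 49.5 × 365 = 18068 kWh
Annual savings = 18068 × €0.145 = €2,619.79
Payback = €24,800 / €2,619.79 = 9.47 years

9.5 years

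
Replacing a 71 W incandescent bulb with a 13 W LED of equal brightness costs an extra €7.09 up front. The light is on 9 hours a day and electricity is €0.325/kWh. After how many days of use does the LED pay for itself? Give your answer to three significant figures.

41.8 days

Power saved = 71 − 13 = 58 W
Daily energy saved = 58 W × 9 h = 522 Wh = 0.522 kWh
Daily savings = 0.522 × €0.325 = €0.1697
Payback = €7.09 / €0.1697 per day = 41.79 days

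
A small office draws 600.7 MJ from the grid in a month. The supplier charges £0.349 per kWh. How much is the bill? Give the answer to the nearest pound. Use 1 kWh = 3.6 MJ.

600.7 MJ × (0.27778 kWh/MJ) = 166.9 kWh
Cost = 166.9 kWh × £0.349/kWh = £58.23 ≈ £58

£58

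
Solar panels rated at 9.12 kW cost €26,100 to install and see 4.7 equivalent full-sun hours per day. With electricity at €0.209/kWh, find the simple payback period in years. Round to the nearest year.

8 years

Daily generation = 9.12 kW × 4.7 h = 42.86 kWh
Annual generation = 42.86 × 365 = 15645 kWh
Annual savings = 15645 × €0.209 = €3,269.88
Payback = €26,100 / €3,269.88 = 7.98 years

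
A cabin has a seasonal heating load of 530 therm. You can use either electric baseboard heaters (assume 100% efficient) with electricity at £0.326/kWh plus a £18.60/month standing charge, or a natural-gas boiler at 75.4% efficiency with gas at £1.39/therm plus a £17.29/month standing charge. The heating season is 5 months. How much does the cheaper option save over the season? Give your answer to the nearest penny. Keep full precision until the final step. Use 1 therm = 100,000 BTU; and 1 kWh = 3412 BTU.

£4093.39

Heat load = 530 therm × 100,000 = 53,000,000 BTU
Gas: input = 53,000,000 / 0.754 = 70,291,777 BTU = 702.9 therm → 702.9 × £1.39 = £977.06; + 5 × £17.29 standing = £1,063.51
Electric: 53,000,000 BTU / 3412 = 15,530 kWh → × £0.326 = £5,063.89; + 5 × £18.60 standing = £5,156.89
Difference = |£1,063.51 − £5,156.89| = £4,093.39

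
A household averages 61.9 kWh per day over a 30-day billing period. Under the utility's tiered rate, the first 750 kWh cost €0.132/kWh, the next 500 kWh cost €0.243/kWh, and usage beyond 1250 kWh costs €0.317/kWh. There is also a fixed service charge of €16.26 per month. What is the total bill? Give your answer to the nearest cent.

€429.18

Usage = 61.9 kWh/day × 30 days = 1857 kWh
First 750 kWh × €0.132 = €99.00
Next 500 kWh × €0.243 = €121.50
Remaining 607 kWh × €0.317 = €192.42
Energy charge = €412.92; + service €16.26 = €429.18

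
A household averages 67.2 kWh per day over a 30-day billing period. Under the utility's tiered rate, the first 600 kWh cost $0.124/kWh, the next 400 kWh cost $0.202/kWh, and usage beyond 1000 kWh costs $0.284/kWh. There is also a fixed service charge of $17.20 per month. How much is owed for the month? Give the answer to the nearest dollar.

Usage = 67.2 kWh/day × 30 days = 2016 kWh
First 600 kWh × $0.124 = $74.40
Next 400 kWh × $0.202 = $80.80
Remaining 1016 kWh × $0.284 = $288.54
Energy charge = $443.74; + service $17.20 = $460.94 ≈ $461

$461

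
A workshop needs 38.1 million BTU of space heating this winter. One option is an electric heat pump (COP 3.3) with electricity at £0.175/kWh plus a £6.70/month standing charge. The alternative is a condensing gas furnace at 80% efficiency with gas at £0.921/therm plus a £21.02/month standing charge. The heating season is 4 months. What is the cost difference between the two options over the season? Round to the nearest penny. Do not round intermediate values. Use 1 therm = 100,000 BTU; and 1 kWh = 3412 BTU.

£96.26

Heat load = 38.1 × 10⁶ BTU = 38,100,000 BTU
Gas: input = 38,100,000 / 0.80 = 47,625,000 BTU = 476.2 therm → 476.2 × £0.921 = £438.63; + 4 × £21.02 standing = £522.71
Heat pump: 38,100,000 BTU / 3412 = 11,170 kWh heat; / 3.3 = 3,384 kWh in → × £0.175 = £592.16; + 4 × £6.70 standing = £618.96
Difference = |£522.71 − £618.96| = £96.26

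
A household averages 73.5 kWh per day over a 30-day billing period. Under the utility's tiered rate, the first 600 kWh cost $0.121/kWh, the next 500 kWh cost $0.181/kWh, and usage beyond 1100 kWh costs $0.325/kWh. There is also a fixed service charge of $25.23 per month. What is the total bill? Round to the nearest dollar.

$547

Usage = 73.5 kWh/day × 30 days = 2205 kWh
First 600 kWh × $0.121 = $72.60
Next 500 kWh × $0.181 = $90.50
Remaining 1105 kWh × $0.325 = $359.12
Energy charge = $522.23; + service $25.23 = $547.46 ≈ $547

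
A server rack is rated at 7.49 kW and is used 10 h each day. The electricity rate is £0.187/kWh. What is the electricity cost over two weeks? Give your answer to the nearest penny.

Energy = 7490 W × 10 h/day × 14 days = 1,048,600 Wh = 1,049 kWh
Cost = 1,049 kWh × £0.187/kWh = £196.09

£196.09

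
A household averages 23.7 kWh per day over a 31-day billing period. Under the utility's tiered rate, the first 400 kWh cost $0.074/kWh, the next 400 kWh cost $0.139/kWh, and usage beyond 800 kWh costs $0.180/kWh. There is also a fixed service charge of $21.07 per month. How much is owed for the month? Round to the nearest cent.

$97.19

Usage = 23.7 kWh/day × 31 days = 734.7 kWh
First 400 kWh × $0.074 = $29.60
Next 334.7 kWh × $0.139 = $46.52
Remaining tier: 0 kWh (not reached)
Energy charge = $76.12; + service $21.07 = $97.19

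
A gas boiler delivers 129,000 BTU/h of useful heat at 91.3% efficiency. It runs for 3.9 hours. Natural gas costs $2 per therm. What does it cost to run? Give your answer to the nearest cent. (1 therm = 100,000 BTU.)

Heat delivered = 129,000 BTU/h × 3.9 h = 503,100 BTU
Gas input = 503,100 / 0.913 = 551,041 BTU
= 551,041 / 100,000 = 5.51 therm
Cost = 5.51 × $2/therm = $11.02

$11.02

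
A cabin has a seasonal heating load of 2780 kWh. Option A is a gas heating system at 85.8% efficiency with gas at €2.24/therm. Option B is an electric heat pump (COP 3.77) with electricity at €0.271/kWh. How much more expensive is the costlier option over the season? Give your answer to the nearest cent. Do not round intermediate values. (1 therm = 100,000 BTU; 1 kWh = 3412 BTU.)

Heat load = 2780 kWh × 3412 = 9,485,360 BTU
Gas: input = 9,485,360 / 0.858 = 11,055,198 BTU = 110.6 therm → 110.6 × €2.24 = €247.64
Heat pump: 9,485,360 BTU / 3412 = 2,780 kWh heat; / 3.77 = 737.4 kWh in → × €0.271 = €199.84
Difference = |€247.64 − €199.84| = €47.80

€47.80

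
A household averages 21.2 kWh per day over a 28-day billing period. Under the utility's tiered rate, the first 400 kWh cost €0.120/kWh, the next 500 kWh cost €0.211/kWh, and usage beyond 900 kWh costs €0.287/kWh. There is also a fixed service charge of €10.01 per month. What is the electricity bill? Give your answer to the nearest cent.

€98.86

Usage = 21.2 kWh/day × 28 days = 593.6 kWh
First 400 kWh × €0.120 = €48.00
Next 193.6 kWh × €0.211 = €40.85
Remaining tier: 0 kWh (not reached)
Energy charge = €88.85; + service €10.01 = €98.86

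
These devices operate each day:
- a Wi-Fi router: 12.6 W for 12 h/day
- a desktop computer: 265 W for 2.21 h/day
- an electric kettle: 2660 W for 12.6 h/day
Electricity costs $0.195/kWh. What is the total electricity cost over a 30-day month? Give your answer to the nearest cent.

Wi-Fi router: 12.6 W × 12 h × 30 d = 4,536 Wh = 4.536 kWh
desktop computer: 265 W × 2.21 h × 30 d = 17,570 Wh = 17.57 kWh
electric kettle: 2660 W × 12.6 h × 30 d = 1,005,480 Wh = 1,005 kWh
Total energy = 4.536 + 17.57 + 1,005 = 1,028 kWh
Cost = 1,028 kWh × $0.195 = $200.38

$200.38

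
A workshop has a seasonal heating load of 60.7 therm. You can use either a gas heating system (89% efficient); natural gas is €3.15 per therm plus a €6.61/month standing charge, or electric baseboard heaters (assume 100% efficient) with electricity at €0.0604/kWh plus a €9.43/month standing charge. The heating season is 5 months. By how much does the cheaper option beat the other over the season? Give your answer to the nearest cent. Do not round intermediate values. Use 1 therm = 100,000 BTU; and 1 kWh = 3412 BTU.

€93.28

Heat load = 60.7 therm × 100,000 = 6,070,000 BTU
Gas: input = 6,070,000 / 0.890 = 6,820,225 BTU = 68.2 therm → 68.2 × €3.15 = €214.84; + 5 × €6.61 standing = €247.89
Electric: 6,070,000 BTU / 3412 = 1,779 kWh → × €0.0604 = €107.45; + 5 × €9.43 standing = €154.60
Difference = |€247.89 − €154.60| = €93.28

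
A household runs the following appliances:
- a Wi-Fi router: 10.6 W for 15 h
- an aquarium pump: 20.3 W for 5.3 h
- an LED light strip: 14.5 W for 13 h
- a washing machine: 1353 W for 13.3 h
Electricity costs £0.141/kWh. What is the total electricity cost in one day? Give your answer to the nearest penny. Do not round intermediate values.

£2.60

Wi-Fi router: 10.6 W × 15 h = 159 Wh = 0.159 kWh
aquarium pump: 20.3 W × 5.3 h = 108 Wh = 0.1076 kWh
LED light strip: 14.5 W × 13 h = 188 Wh = 0.1885 kWh
washing machine: 1353 W × 13.3 h = 17,995 Wh = 17.99 kWh
Total energy = 0.159 + 0.1076 + 0.1885 + 17.99 = 18.45 kWh
Cost = 18.45 kWh × £0.141 = £2.60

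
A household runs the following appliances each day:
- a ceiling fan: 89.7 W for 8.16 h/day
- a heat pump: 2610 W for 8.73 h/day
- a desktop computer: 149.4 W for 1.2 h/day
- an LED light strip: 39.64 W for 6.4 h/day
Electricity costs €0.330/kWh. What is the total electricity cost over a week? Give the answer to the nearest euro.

€55

ceiling fan: 89.7 W × 8.16 h × 7 d = 5,124 Wh = 5.124 kWh
heat pump: 2610 W × 8.73 h × 7 d = 159,497 Wh = 159.5 kWh
desktop computer: 149.4 W × 1.2 h × 7 d = 1,255 Wh = 1.255 kWh
LED light strip: 39.64 W × 6.4 h × 7 d = 1,776 Wh = 1.776 kWh
Total energy = 5.124 + 159.5 + 1.255 + 1.776 = 167.7 kWh
Cost = 167.7 kWh × €0.330 = €55.33 ≈ €55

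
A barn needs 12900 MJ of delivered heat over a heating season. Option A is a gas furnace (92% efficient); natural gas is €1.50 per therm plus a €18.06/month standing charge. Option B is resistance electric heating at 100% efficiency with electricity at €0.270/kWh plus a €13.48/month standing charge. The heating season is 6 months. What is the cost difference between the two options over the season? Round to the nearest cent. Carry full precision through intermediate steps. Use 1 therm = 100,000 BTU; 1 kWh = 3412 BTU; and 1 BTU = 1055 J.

€740.75

Heat load = 12900 MJ = 12,900,000,000 J / 1055 = 12,227,488 BTU
Gas: input = 12,227,488 / 0.92 = 13,290,748 BTU = 132.9 therm → 132.9 × €1.50 = €199.36; + 6 × €18.06 standing = €307.72
Electric: 12,227,488 BTU / 3412 = 3,584 kWh → × €0.270 = €967.59; + 6 × €13.48 standing = €1,048.47
Difference = |€307.72 − €1,048.47| = €740.75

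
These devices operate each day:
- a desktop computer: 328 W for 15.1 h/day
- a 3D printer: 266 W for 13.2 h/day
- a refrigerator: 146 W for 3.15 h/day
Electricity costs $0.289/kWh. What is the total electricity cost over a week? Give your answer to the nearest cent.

$18.05

desktop computer: 328 W × 15.1 h × 7 d = 34,670 Wh = 34.67 kWh
3D printer: 266 W × 13.2 h × 7 d = 24,578 Wh = 24.58 kWh
refrigerator: 146 W × 3.15 h × 7 d = 3,219 Wh = 3.219 kWh
Total energy = 34.67 + 24.58 + 3.219 = 62.47 kWh
Cost = 62.47 kWh × $0.289 = $18.05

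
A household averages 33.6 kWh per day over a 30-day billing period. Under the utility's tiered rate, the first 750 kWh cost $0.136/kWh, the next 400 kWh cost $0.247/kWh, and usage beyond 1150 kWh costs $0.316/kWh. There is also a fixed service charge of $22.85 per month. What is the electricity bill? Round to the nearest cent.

$188.58

Usage = 33.6 kWh/day × 30 days = 1008 kWh
First 750 kWh × $0.136 = $102.00
Next 258 kWh × $0.247 = $63.73
Remaining tier: 0 kWh (not reached)
Energy charge = $165.73; + service $22.85 = $188.58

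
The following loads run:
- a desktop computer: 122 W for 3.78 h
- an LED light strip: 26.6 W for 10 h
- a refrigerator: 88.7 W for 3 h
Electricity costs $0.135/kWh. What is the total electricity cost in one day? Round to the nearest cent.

$0.13

desktop computer: 122 W × 3.78 h = 461 Wh = 0.4612 kWh
LED light strip: 26.6 W × 10 h = 266 Wh = 0.266 kWh
refrigerator: 88.7 W × 3 h = 266 Wh = 0.2661 kWh
Total energy = 0.4612 + 0.266 + 0.2661 = 0.9933 kWh
Cost = 0.9933 kWh × $0.135 = $0.13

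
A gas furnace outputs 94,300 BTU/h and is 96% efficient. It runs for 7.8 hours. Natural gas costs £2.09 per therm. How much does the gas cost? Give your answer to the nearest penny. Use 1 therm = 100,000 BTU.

£16.01

Heat delivered = 94,300 BTU/h × 7.8 h = 735,540 BTU
Gas input = 735,540 / 0.96 = 766,188 BTU
= 766,188 / 100,000 = 7.662 therm
Cost = 7.662 × £2.09/therm = £16.01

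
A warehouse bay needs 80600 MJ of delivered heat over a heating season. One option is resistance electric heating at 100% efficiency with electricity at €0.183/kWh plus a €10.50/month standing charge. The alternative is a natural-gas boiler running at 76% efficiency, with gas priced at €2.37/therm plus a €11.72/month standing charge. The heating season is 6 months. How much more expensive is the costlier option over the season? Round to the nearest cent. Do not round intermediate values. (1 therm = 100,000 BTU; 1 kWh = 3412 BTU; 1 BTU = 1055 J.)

Heat load = 80600 MJ = 80,600,000,000 J / 1055 = 76,398,104 BTU
Gas: input = 76,398,104 / 0.76 = 100,523,821 BTU = 1,005 therm → 1,005 × €2.37 = €2,382.41; + 6 × €11.72 standing = €2,452.73
Electric: 76,398,104 BTU / 3412 = 22,390 kWh → × €0.183 = €4,097.55; + 6 × €10.50 standing = €4,160.55
Difference = |€2,452.73 − €4,160.55| = €1,707.82

€1707.82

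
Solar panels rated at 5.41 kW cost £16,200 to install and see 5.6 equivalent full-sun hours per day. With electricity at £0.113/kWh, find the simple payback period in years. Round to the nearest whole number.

13 years

Daily generation = 5.41 kW × 5.6 h = 30.3 kWh
Annual generation = 30.3 × 365 = 11058 kWh
Annual savings = 11058 × £0.113 = £1,249.56
Payback = £16,200 / £1,249.56 = 13 years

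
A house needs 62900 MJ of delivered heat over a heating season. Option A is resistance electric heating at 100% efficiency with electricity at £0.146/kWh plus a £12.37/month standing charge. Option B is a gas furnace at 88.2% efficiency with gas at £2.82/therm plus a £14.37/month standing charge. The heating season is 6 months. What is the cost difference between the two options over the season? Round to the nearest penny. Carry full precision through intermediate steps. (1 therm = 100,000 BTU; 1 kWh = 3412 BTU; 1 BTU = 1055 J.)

£632.94

Heat load = 62900 MJ = 62,900,000,000 J / 1055 = 59,620,853 BTU
Gas: input = 59,620,853 / 0.882 = 67,597,339 BTU = 676 therm → 676 × £2.82 = £1,906.24; + 6 × £14.37 standing = £1,992.46
Electric: 59,620,853 BTU / 3412 = 17,470 kWh → × £0.146 = £2,551.19; + 6 × £12.37 standing = £2,625.41
Difference = |£1,992.46 − £2,625.41| = £632.94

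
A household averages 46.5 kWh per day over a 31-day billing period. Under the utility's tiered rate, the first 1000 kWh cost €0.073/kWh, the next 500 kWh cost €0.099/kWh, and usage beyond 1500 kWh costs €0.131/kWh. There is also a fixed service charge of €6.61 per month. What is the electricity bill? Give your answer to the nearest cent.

€123.32

Usage = 46.5 kWh/day × 31 days = 1441.5 kWh
First 1000 kWh × €0.073 = €73.00
Next 441.5 kWh × €0.099 = €43.71
Remaining tier: 0 kWh (not reached)
Energy charge = €116.71; + service €6.61 = €123.32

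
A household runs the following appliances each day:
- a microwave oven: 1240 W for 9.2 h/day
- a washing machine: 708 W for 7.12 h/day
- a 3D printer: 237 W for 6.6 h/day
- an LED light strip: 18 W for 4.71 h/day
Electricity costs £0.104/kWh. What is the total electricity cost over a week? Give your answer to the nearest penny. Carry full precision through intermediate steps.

microwave oven: 1240 W × 9.2 h × 7 d = 79,856 Wh = 79.86 kWh
washing machine: 708 W × 7.12 h × 7 d = 35,287 Wh = 35.29 kWh
3D printer: 237 W × 6.6 h × 7 d = 10,949 Wh = 10.95 kWh
LED light strip: 18 W × 4.71 h × 7 d = 593 Wh = 0.5935 kWh
Total energy = 79.86 + 35.29 + 10.95 + 0.5935 = 126.7 kWh
Cost = 126.7 kWh × £0.104 = £13.18

£13.18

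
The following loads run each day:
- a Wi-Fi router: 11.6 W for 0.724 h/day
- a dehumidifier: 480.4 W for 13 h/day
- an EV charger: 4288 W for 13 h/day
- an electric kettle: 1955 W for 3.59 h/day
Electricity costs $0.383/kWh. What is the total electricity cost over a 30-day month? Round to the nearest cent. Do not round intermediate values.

Wi-Fi router: 11.6 W × 0.724 h × 30 d = 252 Wh = 0.252 kWh
dehumidifier: 480.4 W × 13 h × 30 d = 187,356 Wh = 187.4 kWh
EV charger: 4288 W × 13 h × 30 d = 1,672,320 Wh = 1,672 kWh
electric kettle: 1955 W × 3.59 h × 30 d = 210,554 Wh = 210.6 kWh
Total energy = 0.252 + 187.4 + 1,672 + 210.6 = 2,070 kWh
Cost = 2,070 kWh × $0.383 = $792.99

$792.99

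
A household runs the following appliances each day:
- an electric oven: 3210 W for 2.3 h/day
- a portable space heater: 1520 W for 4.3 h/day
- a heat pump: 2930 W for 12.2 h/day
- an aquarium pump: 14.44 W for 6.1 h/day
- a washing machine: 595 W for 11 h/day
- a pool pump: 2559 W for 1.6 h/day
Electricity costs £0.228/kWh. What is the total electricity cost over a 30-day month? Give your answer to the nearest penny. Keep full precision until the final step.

£413.08

electric oven: 3210 W × 2.3 h × 30 d = 221,490 Wh = 221.5 kWh
portable space heater: 1520 W × 4.3 h × 30 d = 196,080 Wh = 196.1 kWh
heat pump: 2930 W × 12.2 h × 30 d = 1,072,380 Wh = 1,072 kWh
aquarium pump: 14.44 W × 6.1 h × 30 d = 2,643 Wh = 2.643 kWh
washing machine: 595 W × 11 h × 30 d = 196,350 Wh = 196.3 kWh
pool pump: 2559 W × 1.6 h × 30 d = 122,832 Wh = 122.8 kWh
Total energy = 221.5 + 196.1 + 1,072 + 2.643 + 196.3 + 122.8 = 1,812 kWh
Cost = 1,812 kWh × £0.228 = £413.08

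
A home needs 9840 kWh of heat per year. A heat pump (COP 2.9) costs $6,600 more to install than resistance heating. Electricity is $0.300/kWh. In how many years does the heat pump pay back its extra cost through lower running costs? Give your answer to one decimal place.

3.4 years

Resistance: 9840 kWh × $0.300 = $2,952.00/yr
Heat pump: 9840 / 2.9 = 3393 kWh in → × $0.300 = $1,017.93/yr
Annual savings = $1,934.07
Payback = $6,600 / $1,934.07 = 3.41 years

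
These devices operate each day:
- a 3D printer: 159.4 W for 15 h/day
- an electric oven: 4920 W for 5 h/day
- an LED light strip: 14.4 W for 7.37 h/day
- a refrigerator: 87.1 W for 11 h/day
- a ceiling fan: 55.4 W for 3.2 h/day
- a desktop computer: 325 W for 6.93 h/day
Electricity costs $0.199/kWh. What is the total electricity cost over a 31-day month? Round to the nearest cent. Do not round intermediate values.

$188.06

3D printer: 159.4 W × 15 h × 31 d = 74,121 Wh = 74.12 kWh
electric oven: 4920 W × 5 h × 31 d = 762,600 Wh = 762.6 kWh
LED light strip: 14.4 W × 7.37 h × 31 d = 3,290 Wh = 3.29 kWh
refrigerator: 87.1 W × 11 h × 31 d = 29,701 Wh = 29.7 kWh
ceiling fan: 55.4 W × 3.2 h × 31 d = 5,496 Wh = 5.496 kWh
desktop computer: 325 W × 6.93 h × 31 d = 69,820 Wh = 69.82 kWh
Total energy = 74.12 + 762.6 + 3.29 + 29.7 + 5.496 + 69.82 = 945 kWh
Cost = 945 kWh × $0.199 = $188.06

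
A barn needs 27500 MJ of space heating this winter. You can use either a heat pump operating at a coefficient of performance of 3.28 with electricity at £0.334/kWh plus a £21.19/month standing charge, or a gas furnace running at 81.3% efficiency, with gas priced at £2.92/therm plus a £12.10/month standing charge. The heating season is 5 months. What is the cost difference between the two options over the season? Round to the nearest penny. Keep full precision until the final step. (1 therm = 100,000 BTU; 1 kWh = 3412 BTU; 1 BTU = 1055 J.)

£112.82

Heat load = 27500 MJ = 27,500,000,000 J / 1055 = 26,066,351 BTU
Gas: input = 26,066,351 / 0.813 = 32,061,932 BTU = 320.6 therm → 320.6 × £2.92 = £936.21; + 5 × £12.10 standing = £996.71
Heat pump: 26,066,351 BTU / 3412 = 7,640 kWh heat; / 3.28 = 2,329 kWh in → × £0.334 = £777.94; + 5 × £21.19 standing = £883.89
Difference = |£996.71 − £883.89| = £112.82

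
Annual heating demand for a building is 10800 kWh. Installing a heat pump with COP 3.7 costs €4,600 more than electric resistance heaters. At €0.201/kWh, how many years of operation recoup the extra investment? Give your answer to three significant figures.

2.90 years

Resistance: 10800 kWh × €0.201 = €2,170.80/yr
Heat pump: 10800 / 3.7 = 2919 kWh in → × €0.201 = €586.70/yr
Annual savings = €1,584.10
Payback = €4,600 / €1,584.10 = 2.9 years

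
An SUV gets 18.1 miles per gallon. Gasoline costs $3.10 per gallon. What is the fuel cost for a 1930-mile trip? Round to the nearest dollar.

Fuel = 1930 mi / 18.1 mpg = 106.6 gal
Cost = 106.6 gal × $3.10/gal = $330.55 ≈ $331

$331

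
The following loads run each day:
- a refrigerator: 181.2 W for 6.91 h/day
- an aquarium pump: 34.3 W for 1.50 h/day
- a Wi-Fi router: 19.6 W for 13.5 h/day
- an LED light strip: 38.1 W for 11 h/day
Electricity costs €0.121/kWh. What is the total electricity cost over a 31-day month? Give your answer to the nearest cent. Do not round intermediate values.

€7.45

refrigerator: 181.2 W × 6.91 h × 31 d = 38,815 Wh = 38.81 kWh
aquarium pump: 34.3 W × 1.50 h × 31 d = 1,595 Wh = 1.595 kWh
Wi-Fi router: 19.6 W × 13.5 h × 31 d = 8,203 Wh = 8.203 kWh
LED light strip: 38.1 W × 11 h × 31 d = 12,992 Wh = 12.99 kWh
Total energy = 38.81 + 1.595 + 8.203 + 12.99 = 61.6 kWh
Cost = 61.6 kWh × €0.121 = €7.45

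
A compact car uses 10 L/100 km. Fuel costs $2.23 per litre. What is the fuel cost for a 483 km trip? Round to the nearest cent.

Fuel = 10 L/100 km × 483 km / 100 = 48.3 L
Cost = 48.3 L × $2.23/L = $107.71

$107.71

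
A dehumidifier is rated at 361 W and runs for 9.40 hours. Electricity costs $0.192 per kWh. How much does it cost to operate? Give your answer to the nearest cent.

Energy = 361 W × 9.40 h = 3,393 Wh = 3.393 kWh
Cost = 3.393 kWh × $0.192/kWh = $0.65

$0.65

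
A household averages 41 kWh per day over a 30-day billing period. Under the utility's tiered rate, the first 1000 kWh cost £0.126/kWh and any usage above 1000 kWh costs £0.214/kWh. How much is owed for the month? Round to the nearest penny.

Usage = 41 kWh/day × 30 days = 1230 kWh
First 1000 kWh × £0.126 = £126.00
Remaining 230 kWh × £0.214 = £49.22
Total = £175.22

£175.22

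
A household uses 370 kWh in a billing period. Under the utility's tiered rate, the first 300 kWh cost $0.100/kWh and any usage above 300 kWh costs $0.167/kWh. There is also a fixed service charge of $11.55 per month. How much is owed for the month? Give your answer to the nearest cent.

$53.24

First 300 kWh × $0.100 = $30.00
Remaining 70 kWh × $0.167 = $11.69
Energy charge = $41.69; + service $11.55 = $53.24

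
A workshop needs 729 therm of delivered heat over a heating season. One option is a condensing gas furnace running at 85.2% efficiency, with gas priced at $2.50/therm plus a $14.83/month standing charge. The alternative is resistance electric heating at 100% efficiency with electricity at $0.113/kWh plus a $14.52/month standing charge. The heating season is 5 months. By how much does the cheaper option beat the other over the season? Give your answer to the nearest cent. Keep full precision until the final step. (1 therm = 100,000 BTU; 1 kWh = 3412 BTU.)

Heat load = 729 therm × 100,000 = 72,900,000 BTU
Gas: input = 72,900,000 / 0.852 = 85,563,380 BTU = 855.6 therm → 855.6 × $2.50 = $2,139.08; + 5 × $14.83 standing = $2,213.23
Electric: 72,900,000 BTU / 3412 = 21,370 kWh → × $0.113 = $2,414.33; + 5 × $14.52 standing = $2,486.93
Difference = |$2,213.23 − $2,486.93| = $273.70

$273.70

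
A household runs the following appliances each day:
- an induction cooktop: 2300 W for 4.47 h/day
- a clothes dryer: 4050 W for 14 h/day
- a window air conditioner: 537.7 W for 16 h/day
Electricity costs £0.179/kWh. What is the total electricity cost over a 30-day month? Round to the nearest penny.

induction cooktop: 2300 W × 4.47 h × 30 d = 308,430 Wh = 308.4 kWh
clothes dryer: 4050 W × 14 h × 30 d = 1,701,000 Wh = 1,701 kWh
window air conditioner: 537.7 W × 16 h × 30 d = 258,096 Wh = 258.1 kWh
Total energy = 308.4 + 1,701 + 258.1 = 2,268 kWh
Cost = 2,268 kWh × £0.179 = £405.89

£405.89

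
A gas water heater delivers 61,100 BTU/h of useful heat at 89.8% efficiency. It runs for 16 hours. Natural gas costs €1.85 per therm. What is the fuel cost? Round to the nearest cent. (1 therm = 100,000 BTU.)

€20.14

Heat delivered = 61,100 BTU/h × 16 h = 977,600 BTU
Gas input = 977,600 / 0.898 = 1,088,641 BTU
= 1,088,641 / 100,000 = 10.89 therm
Cost = 10.89 × €1.85/therm = €20.14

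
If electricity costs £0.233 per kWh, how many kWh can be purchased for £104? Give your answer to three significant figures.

£104 / £0.233 per kWh = 446.4 kWh

446 kWh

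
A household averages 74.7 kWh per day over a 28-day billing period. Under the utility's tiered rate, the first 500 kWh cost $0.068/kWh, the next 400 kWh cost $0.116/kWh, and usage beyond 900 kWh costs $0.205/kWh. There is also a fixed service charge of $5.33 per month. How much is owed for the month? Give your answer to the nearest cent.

$330.01

Usage = 74.7 kWh/day × 28 days = 2091.6 kWh
First 500 kWh × $0.068 = $34.00
Next 400 kWh × $0.116 = $46.40
Remaining 1191.6 kWh × $0.205 = $244.28
Energy charge = $324.68; + service $5.33 = $330.01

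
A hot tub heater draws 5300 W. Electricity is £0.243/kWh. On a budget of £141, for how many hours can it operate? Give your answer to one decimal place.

109.5 h

Energy budget = £141 / £0.243 per kWh = 580.2 kWh = 580,247 Wh
Runtime = 580,247 Wh / 5300 W = 109.5 h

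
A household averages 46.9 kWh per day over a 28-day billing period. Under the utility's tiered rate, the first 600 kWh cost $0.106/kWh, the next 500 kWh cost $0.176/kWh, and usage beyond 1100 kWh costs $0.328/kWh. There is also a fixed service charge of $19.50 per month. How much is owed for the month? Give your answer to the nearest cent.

$241.03

Usage = 46.9 kWh/day × 28 days = 1313.2 kWh
First 600 kWh × $0.106 = $63.60
Next 500 kWh × $0.176 = $88.00
Remaining 213.2 kWh × $0.328 = $69.93
Energy charge = $221.53; + service $19.50 = $241.03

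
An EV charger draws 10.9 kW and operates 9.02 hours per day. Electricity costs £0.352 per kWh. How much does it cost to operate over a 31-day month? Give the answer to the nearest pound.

£1073

Energy = 10900 W × 9.02 h/day × 31 days = 3,047,858 Wh = 3,048 kWh
Cost = 3,048 kWh × £0.352/kWh = £1,072.85 ≈ £1073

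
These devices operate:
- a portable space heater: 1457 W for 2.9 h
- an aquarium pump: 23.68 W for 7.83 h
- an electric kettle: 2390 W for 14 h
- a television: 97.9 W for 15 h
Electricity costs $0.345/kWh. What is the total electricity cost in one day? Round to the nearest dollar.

portable space heater: 1457 W × 2.9 h = 4,225 Wh = 4.225 kWh
aquarium pump: 23.68 W × 7.83 h = 185 Wh = 0.1854 kWh
electric kettle: 2390 W × 14 h = 33,460 Wh = 33.46 kWh
television: 97.9 W × 15 h = 1,468 Wh = 1.468 kWh
Total energy = 4.225 + 0.1854 + 33.46 + 1.468 = 39.34 kWh
Cost = 39.34 kWh × $0.345 = $13.57 ≈ $14

$14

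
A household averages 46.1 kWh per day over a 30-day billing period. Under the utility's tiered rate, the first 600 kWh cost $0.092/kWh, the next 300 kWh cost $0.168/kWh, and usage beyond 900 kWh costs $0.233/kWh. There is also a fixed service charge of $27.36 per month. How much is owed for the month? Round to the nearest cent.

$245.50

Usage = 46.1 kWh/day × 30 days = 1383 kWh
First 600 kWh × $0.092 = $55.20
Next 300 kWh × $0.168 = $50.40
Remaining 483 kWh × $0.233 = $112.54
Energy charge = $218.14; + service $27.36 = $245.50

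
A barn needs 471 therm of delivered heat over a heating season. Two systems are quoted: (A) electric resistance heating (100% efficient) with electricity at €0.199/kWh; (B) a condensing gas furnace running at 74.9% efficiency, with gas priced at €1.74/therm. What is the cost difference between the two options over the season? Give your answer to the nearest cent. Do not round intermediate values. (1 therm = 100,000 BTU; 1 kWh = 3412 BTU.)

Heat load = 471 therm × 100,000 = 47,100,000 BTU
Gas: input = 47,100,000 / 0.749 = 62,883,845 BTU = 628.8 therm → 628.8 × €1.74 = €1,094.18
Electric: 47,100,000 BTU / 3412 = 13,800 kWh → × €0.199 = €2,747.04
Difference = |€1,094.18 − €2,747.04| = €1,652.86

€1652.86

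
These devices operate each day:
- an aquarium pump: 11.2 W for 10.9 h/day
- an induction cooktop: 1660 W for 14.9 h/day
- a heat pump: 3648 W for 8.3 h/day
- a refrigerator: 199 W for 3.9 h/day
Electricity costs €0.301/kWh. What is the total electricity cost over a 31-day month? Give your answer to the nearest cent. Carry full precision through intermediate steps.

aquarium pump: 11.2 W × 10.9 h × 31 d = 3,784 Wh = 3.784 kWh
induction cooktop: 1660 W × 14.9 h × 31 d = 766,754 Wh = 766.8 kWh
heat pump: 3648 W × 8.3 h × 31 d = 938,630 Wh = 938.6 kWh
refrigerator: 199 W × 3.9 h × 31 d = 24,059 Wh = 24.06 kWh
Total energy = 3.784 + 766.8 + 938.6 + 24.06 = 1,733 kWh
Cost = 1,733 kWh × €0.301 = €521.70

€521.70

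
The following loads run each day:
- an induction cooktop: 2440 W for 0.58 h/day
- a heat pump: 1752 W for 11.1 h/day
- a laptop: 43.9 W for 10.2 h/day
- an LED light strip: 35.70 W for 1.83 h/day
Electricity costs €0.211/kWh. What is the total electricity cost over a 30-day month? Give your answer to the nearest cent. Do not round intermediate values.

induction cooktop: 2440 W × 0.58 h × 30 d = 42,456 Wh = 42.46 kWh
heat pump: 1752 W × 11.1 h × 30 d = 583,416 Wh = 583.4 kWh
laptop: 43.9 W × 10.2 h × 30 d = 13,433 Wh = 13.43 kWh
LED light strip: 35.70 W × 1.83 h × 30 d = 1,960 Wh = 1.96 kWh
Total energy = 42.46 + 583.4 + 13.43 + 1.96 = 641.3 kWh
Cost = 641.3 kWh × €0.211 = €135.31

€135.31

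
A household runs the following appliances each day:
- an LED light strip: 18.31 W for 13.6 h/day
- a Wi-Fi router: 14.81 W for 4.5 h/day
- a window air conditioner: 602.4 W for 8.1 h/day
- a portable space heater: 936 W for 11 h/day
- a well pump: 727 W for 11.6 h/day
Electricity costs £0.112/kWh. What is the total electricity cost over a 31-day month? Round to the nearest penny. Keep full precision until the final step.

£83.07

LED light strip: 18.31 W × 13.6 h × 31 d = 7,719 Wh = 7.719 kWh
Wi-Fi router: 14.81 W × 4.5 h × 31 d = 2,066 Wh = 2.066 kWh
window air conditioner: 602.4 W × 8.1 h × 31 d = 151,263 Wh = 151.3 kWh
portable space heater: 936 W × 11 h × 31 d = 319,176 Wh = 319.2 kWh
well pump: 727 W × 11.6 h × 31 d = 261,429 Wh = 261.4 kWh
Total energy = 7.719 + 2.066 + 151.3 + 319.2 + 261.4 = 741.7 kWh
Cost = 741.7 kWh × £0.112 = £83.07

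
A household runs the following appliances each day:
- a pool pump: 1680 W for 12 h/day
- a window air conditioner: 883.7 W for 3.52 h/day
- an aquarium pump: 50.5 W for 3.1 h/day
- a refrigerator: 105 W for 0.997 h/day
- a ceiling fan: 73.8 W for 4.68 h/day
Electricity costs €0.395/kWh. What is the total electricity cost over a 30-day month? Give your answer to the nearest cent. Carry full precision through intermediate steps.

€282.95

pool pump: 1680 W × 12 h × 30 d = 604,800 Wh = 604.8 kWh
window air conditioner: 883.7 W × 3.52 h × 30 d = 93,319 Wh = 93.32 kWh
aquarium pump: 50.5 W × 3.1 h × 30 d = 4,696 Wh = 4.697 kWh
refrigerator: 105 W × 0.997 h × 30 d = 3,141 Wh = 3.141 kWh
ceiling fan: 73.8 W × 4.68 h × 30 d = 10,362 Wh = 10.36 kWh
Total energy = 604.8 + 93.32 + 4.697 + 3.141 + 10.36 = 716.3 kWh
Cost = 716.3 kWh × €0.395 = €282.95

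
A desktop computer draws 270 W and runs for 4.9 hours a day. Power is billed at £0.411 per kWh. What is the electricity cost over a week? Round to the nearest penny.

£3.81

Energy = 270 W × 4.9 h/day × 7 days = 9,261 Wh = 9.261 kWh
Cost = 9.261 kWh × £0.411/kWh = £3.81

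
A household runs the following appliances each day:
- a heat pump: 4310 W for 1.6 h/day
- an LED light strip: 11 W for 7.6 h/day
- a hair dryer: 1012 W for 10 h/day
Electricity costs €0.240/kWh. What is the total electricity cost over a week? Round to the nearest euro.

heat pump: 4310 W × 1.6 h × 7 d = 48,272 Wh = 48.27 kWh
LED light strip: 11 W × 7.6 h × 7 d = 585 Wh = 0.5852 kWh
hair dryer: 1012 W × 10 h × 7 d = 70,840 Wh = 70.84 kWh
Total energy = 48.27 + 0.5852 + 70.84 = 119.7 kWh
Cost = 119.7 kWh × €0.240 = €28.73 ≈ €29

€29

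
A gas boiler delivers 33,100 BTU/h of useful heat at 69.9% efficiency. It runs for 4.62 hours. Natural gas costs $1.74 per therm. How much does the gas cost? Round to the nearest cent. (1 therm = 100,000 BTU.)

$3.81

Heat delivered = 33,100 BTU/h × 4.62 h = 152,922 BTU
Gas input = 152,922 / 0.699 = 218,773 BTU
= 218,773 / 100,000 = 2.188 therm
Cost = 2.188 × $1.74/therm = $3.81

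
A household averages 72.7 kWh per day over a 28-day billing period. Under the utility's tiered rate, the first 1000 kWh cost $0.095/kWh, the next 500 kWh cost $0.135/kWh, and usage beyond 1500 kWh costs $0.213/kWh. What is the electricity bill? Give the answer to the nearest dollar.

Usage = 72.7 kWh/day × 28 days = 2035.6 kWh
First 1000 kWh × $0.095 = $95.00
Next 500 kWh × $0.135 = $67.50
Remaining 535.6 kWh × $0.213 = $114.08
Total = $276.58 ≈ $277

$277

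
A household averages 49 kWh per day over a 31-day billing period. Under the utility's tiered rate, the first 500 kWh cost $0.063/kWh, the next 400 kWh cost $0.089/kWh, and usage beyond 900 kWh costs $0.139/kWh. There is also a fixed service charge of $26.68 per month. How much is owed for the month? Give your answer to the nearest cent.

Usage = 49 kWh/day × 31 days = 1519 kWh
First 500 kWh × $0.063 = $31.50
Next 400 kWh × $0.089 = $35.60
Remaining 619 kWh × $0.139 = $86.04
Energy charge = $153.14; + service $26.68 = $179.82

$179.82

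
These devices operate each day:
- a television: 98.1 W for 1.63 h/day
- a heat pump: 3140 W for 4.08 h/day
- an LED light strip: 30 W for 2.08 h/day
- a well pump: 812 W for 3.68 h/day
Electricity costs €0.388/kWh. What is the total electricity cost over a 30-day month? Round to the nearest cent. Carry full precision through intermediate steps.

€186.49

television: 98.1 W × 1.63 h × 30 d = 4,797 Wh = 4.797 kWh
heat pump: 3140 W × 4.08 h × 30 d = 384,336 Wh = 384.3 kWh
LED light strip: 30 W × 2.08 h × 30 d = 1,872 Wh = 1.872 kWh
well pump: 812 W × 3.68 h × 30 d = 89,645 Wh = 89.64 kWh
Total energy = 4.797 + 384.3 + 1.872 + 89.64 = 480.6 kWh
Cost = 480.6 kWh × €0.388 = €186.49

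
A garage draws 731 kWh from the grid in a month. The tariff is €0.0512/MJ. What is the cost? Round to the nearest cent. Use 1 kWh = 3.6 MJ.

731 kWh × (3.6 MJ/kWh) = 2,632 MJ
Cost = 2,632 MJ × €0.0512/MJ = €134.74

€134.74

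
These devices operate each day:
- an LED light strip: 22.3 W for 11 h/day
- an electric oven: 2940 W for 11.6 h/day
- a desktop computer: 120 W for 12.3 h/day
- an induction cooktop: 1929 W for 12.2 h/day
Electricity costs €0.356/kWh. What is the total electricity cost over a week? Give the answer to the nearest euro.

LED light strip: 22.3 W × 11 h × 7 d = 1,717 Wh = 1.717 kWh
electric oven: 2940 W × 11.6 h × 7 d = 238,728 Wh = 238.7 kWh
desktop computer: 120 W × 12.3 h × 7 d = 10,332 Wh = 10.33 kWh
induction cooktop: 1929 W × 12.2 h × 7 d = 164,737 Wh = 164.7 kWh
Total energy = 1.717 + 238.7 + 10.33 + 164.7 = 415.5 kWh
Cost = 415.5 kWh × €0.356 = €147.92 ≈ €148

€148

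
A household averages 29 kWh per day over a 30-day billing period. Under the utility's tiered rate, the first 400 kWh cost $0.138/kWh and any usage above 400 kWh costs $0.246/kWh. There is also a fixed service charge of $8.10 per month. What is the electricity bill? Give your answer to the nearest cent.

$178.92

Usage = 29 kWh/day × 30 days = 870 kWh
First 400 kWh × $0.138 = $55.20
Remaining 470 kWh × $0.246 = $115.62
Energy charge = $170.82; + service $8.10 = $178.92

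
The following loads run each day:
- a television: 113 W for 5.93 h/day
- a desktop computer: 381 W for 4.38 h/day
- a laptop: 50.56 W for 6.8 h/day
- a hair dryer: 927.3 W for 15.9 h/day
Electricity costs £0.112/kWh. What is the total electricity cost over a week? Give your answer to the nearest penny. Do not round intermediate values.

£13.66

television: 113 W × 5.93 h × 7 d = 4,691 Wh = 4.691 kWh
desktop computer: 381 W × 4.38 h × 7 d = 11,681 Wh = 11.68 kWh
laptop: 50.56 W × 6.8 h × 7 d = 2,407 Wh = 2.407 kWh
hair dryer: 927.3 W × 15.9 h × 7 d = 103,208 Wh = 103.2 kWh
Total energy = 4.691 + 11.68 + 2.407 + 103.2 = 122 kWh
Cost = 122 kWh × £0.112 = £13.66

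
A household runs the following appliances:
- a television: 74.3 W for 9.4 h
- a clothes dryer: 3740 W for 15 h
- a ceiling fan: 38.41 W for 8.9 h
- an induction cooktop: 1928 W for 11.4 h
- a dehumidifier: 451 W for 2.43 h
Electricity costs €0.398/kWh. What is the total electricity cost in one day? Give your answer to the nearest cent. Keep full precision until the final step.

€31.93

television: 74.3 W × 9.4 h = 698 Wh = 0.6984 kWh
clothes dryer: 3740 W × 15 h = 56,100 Wh = 56.1 kWh
ceiling fan: 38.41 W × 8.9 h = 342 Wh = 0.3418 kWh
induction cooktop: 1928 W × 11.4 h = 21,979 Wh = 21.98 kWh
dehumidifier: 451 W × 2.43 h = 1,096 Wh = 1.096 kWh
Total energy = 0.6984 + 56.1 + 0.3418 + 21.98 + 1.096 = 80.22 kWh
Cost = 80.22 kWh × €0.398 = €31.93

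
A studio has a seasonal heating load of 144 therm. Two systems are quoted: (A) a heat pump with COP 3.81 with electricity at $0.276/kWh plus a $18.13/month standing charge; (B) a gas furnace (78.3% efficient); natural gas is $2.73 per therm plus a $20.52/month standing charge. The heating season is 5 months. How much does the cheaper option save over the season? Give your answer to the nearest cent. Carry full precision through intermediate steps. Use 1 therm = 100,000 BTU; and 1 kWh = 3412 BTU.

$208.29

Heat load = 144 therm × 100,000 = 14,400,000 BTU
Gas: input = 14,400,000 / 0.783 = 18,390,805 BTU = 183.9 therm → 183.9 × $2.73 = $502.07; + 5 × $20.52 standing = $604.67
Heat pump: 14,400,000 BTU / 3412 = 4,220 kWh heat; / 3.81 = 1,108 kWh in → × $0.276 = $305.73; + 5 × $18.13 standing = $396.38
Difference = |$604.67 − $396.38| = $208.29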